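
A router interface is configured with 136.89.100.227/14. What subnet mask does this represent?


/14 means 14 network bits, 18 host bits
Binary: 11111111111111000000000000000000
Mask: 255.252.0.0


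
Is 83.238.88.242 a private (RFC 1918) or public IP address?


RFC 1918 private ranges:
  10.0.0.0/8 (10.0.0.0 - 10.255.255.255)
  172.16.0.0/12 (172.16.0.0 - 172.31.255.255)
  192.168.0.0/16 (192.168.0.0 - 192.168.255.255)
Public (not in any RFC 1918 range)


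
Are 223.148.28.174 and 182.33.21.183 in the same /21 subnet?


Mask: 255.255.248.0
223.148.28.174 AND mask = 223.148.24.0
182.33.21.183 AND mask = 182.33.16.0
No, different subnets (223.148.24.0 vs 182.33.16.0)


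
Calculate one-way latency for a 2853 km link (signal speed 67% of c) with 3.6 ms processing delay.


Speed = 0.67 * 3e5 km/s = 201000 km/s
Propagation delay = 2853 / 201000 = 0.0142 s = 14.194 ms
Processing delay = 3.6 ms
Total one-way latency = 17.794 ms


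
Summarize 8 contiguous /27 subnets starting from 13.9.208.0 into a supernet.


Original prefix: /27
Number of subnets: 8 = 2^3
New prefix = 27 - 3 = 24
Supernet: 13.9.208.0/24


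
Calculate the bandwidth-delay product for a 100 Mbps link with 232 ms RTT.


BDP = bandwidth * RTT
= 100 Mbps * 232 ms
= 100 * 1e6 * 232 / 1000 bits
= 23200000 bits
= 2900000 bytes
= 2832.0312 KB
BDP = 23200000 bits (2900000 bytes)


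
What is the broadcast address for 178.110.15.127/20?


Network: 178.110.0.0/20
Host bits = 12
Set all host bits to 1:
Broadcast: 178.110.15.255


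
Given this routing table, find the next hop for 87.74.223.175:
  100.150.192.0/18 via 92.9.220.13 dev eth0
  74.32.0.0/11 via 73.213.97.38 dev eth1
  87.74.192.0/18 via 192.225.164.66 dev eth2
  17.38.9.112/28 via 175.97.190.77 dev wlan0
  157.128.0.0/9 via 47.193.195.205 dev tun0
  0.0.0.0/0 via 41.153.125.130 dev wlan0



Longest prefix match for 87.74.223.175:
  /18 100.150.192.0: no
  /11 74.32.0.0: no
  /18 87.74.192.0: MATCH
  /28 17.38.9.112: no
  /9 157.128.0.0: no
  /0 0.0.0.0: MATCH
Selected: next-hop 192.225.164.66 via eth2 (matched /18)


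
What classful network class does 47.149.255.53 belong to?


First octet: 47
Binary: 00101111
0xxxxxxx -> Class A (1-126)
Class A, default mask 255.0.0.0 (/8)


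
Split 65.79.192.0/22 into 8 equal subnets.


New prefix = 22 + 3 = 25
Each subnet has 128 addresses
  65.79.192.0/25
  65.79.192.128/25
  65.79.193.0/25
  65.79.193.128/25
  65.79.194.0/25
  65.79.194.128/25
  65.79.195.0/25
  65.79.195.128/25
Subnets: 65.79.192.0/25, 65.79.192.128/25, 65.79.193.0/25, 65.79.193.128/25, 65.79.194.0/25, 65.79.194.128/25, 65.79.195.0/25, 65.79.195.128/25


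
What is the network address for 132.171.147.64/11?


IP:   10000100.10101011.10010011.01000000
Mask: 11111111.11100000.00000000.00000000
AND operation:
Net:  10000100.10100000.00000000.00000000
Network: 132.160.0.0/11


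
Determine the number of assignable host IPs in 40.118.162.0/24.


Host bits = 32 - 24 = 8
Total addresses = 2^8 = 256
Usable = total - 2 (network and broadcast)
Usable hosts: 254


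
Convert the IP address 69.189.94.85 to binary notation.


69 = 01000101
189 = 10111101
94 = 01011110
85 = 01010101
Binary: 01000101.10111101.01011110.01010101


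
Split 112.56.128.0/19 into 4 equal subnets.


New prefix = 19 + 2 = 21
Each subnet has 2048 addresses
  112.56.128.0/21
  112.56.136.0/21
  112.56.144.0/21
  112.56.152.0/21
Subnets: 112.56.128.0/21, 112.56.136.0/21, 112.56.144.0/21, 112.56.152.0/21


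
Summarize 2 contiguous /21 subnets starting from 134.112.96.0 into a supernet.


Original prefix: /21
Number of subnets: 2 = 2^1
New prefix = 21 - 1 = 20
Supernet: 134.112.96.0/20


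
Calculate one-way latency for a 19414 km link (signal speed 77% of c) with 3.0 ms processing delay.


Speed = 0.77 * 3e5 km/s = 231000 km/s
Propagation delay = 19414 / 231000 = 0.084 s = 84.0433 ms
Processing delay = 3.0 ms
Total one-way latency = 87.0433 ms


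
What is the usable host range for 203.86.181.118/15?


Network: 203.86.0.0
Broadcast: 203.87.255.255
First usable = network + 1
Last usable = broadcast - 1
Range: 203.86.0.1 to 203.87.255.254


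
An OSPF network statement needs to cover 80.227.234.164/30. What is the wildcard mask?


Subnet mask: 255.255.255.252
Wildcard = 255.255.255.255 - subnet mask
255 - 255 = 0
255 - 255 = 0
255 - 255 = 0
255 - 252 = 3
Wildcard: 0.0.0.3


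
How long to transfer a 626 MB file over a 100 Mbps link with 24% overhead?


Effective throughput = 100 * (1 - 24/100) = 76 Mbps
File size in Mb = 626 * 8 = 5008 Mb
Time = 5008 / 76
Time = 65.8947 seconds


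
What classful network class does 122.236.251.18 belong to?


First octet: 122
Binary: 01111010
0xxxxxxx -> Class A (1-126)
Class A, default mask 255.0.0.0 (/8)


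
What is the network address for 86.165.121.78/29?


IP:   01010110.10100101.01111001.01001110
Mask: 11111111.11111111.11111111.11111000
AND operation:
Net:  01010110.10100101.01111001.01001000
Network: 86.165.121.72/29


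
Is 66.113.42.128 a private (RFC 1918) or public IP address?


RFC 1918 private ranges:
  10.0.0.0/8 (10.0.0.0 - 10.255.255.255)
  172.16.0.0/12 (172.16.0.0 - 172.31.255.255)
  192.168.0.0/16 (192.168.0.0 - 192.168.255.255)
Public (not in any RFC 1918 range)


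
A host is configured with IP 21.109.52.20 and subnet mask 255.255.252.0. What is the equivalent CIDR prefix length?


Binary: 11111111.11111111.11111100.00000000
Count leading 1s
Prefix: /22


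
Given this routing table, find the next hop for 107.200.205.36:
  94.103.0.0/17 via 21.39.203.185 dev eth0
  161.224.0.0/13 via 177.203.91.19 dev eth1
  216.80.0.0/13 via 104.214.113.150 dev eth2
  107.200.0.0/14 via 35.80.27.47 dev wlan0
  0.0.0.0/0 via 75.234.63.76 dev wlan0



Longest prefix match for 107.200.205.36:
  /17 94.103.0.0: no
  /13 161.224.0.0: no
  /13 216.80.0.0: no
  /14 107.200.0.0: MATCH
  /0 0.0.0.0: MATCH
Selected: next-hop 35.80.27.47 via wlan0 (matched /14)


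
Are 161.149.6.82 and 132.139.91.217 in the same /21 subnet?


Mask: 255.255.248.0
161.149.6.82 AND mask = 161.149.0.0
132.139.91.217 AND mask = 132.139.88.0
No, different subnets (161.149.0.0 vs 132.139.88.0)


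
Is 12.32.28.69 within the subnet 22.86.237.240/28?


Subnet network: 22.86.237.240
Test IP AND mask: 12.32.28.64
No, 12.32.28.69 is not in 22.86.237.240/28


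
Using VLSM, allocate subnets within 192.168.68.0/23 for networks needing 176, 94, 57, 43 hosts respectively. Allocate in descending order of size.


176 hosts -> /24 (254 usable): 192.168.68.0/24
94 hosts -> /25 (126 usable): 192.168.69.0/25
57 hosts -> /26 (62 usable): 192.168.69.128/26
43 hosts -> /26 (62 usable): 192.168.69.192/26
Allocation: 192.168.68.0/24 (176 hosts, 254 usable); 192.168.69.0/25 (94 hosts, 126 usable); 192.168.69.128/26 (57 hosts, 62 usable); 192.168.69.192/26 (43 hosts, 62 usable)


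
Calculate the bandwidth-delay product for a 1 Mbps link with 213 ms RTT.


BDP = bandwidth * RTT
= 1 Mbps * 213 ms
= 1 * 1e6 * 213 / 1000 bits
= 213000 bits
= 26625 bytes
= 26.001 KB
BDP = 213000 bits (26625 bytes)


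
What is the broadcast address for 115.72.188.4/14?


Network: 115.72.0.0/14
Host bits = 18
Set all host bits to 1:
Broadcast: 115.75.255.255


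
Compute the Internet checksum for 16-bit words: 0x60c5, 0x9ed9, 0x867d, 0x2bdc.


Sum all words (with carry folding):
+ 0x60c5 = 0x60c5
+ 0x9ed9 = 0xff9e
+ 0x867d = 0x861c
+ 0x2bdc = 0xb1f8
One's complement: ~0xb1f8
Checksum = 0x4e07


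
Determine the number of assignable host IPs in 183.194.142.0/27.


Host bits = 32 - 27 = 5
Total addresses = 2^5 = 32
Usable = total - 2 (network and broadcast)
Usable hosts: 30


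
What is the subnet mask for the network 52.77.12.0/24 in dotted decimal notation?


/24 means 24 network bits, 8 host bits
Binary: 11111111111111111111111100000000
Mask: 255.255.255.0


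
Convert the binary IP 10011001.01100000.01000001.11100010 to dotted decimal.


10011001 = 153
01100000 = 96
01000001 = 65
11100010 = 226
IP: 153.96.65.226


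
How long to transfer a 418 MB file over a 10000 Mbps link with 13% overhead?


Effective throughput = 10000 * (1 - 13/100) = 8700 Mbps
File size in Mb = 418 * 8 = 3344 Mb
Time = 3344 / 8700
Time = 0.3844 seconds


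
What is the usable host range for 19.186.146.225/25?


Network: 19.186.146.128
Broadcast: 19.186.146.255
First usable = network + 1
Last usable = broadcast - 1
Range: 19.186.146.129 to 19.186.146.254


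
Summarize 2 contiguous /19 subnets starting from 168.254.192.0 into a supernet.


Original prefix: /19
Number of subnets: 2 = 2^1
New prefix = 19 - 1 = 18
Supernet: 168.254.192.0/18


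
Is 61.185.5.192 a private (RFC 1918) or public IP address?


RFC 1918 private ranges:
  10.0.0.0/8 (10.0.0.0 - 10.255.255.255)
  172.16.0.0/12 (172.16.0.0 - 172.31.255.255)
  192.168.0.0/16 (192.168.0.0 - 192.168.255.255)
Public (not in any RFC 1918 range)


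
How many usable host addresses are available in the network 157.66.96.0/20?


Host bits = 32 - 20 = 12
Total addresses = 2^12 = 4096
Usable = total - 2 (network and broadcast)
Usable hosts: 4094


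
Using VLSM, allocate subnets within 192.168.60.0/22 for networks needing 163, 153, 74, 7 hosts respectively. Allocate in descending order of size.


163 hosts -> /24 (254 usable): 192.168.60.0/24
153 hosts -> /24 (254 usable): 192.168.61.0/24
74 hosts -> /25 (126 usable): 192.168.62.0/25
7 hosts -> /28 (14 usable): 192.168.62.128/28
Allocation: 192.168.60.0/24 (163 hosts, 254 usable); 192.168.61.0/24 (153 hosts, 254 usable); 192.168.62.0/25 (74 hosts, 126 usable); 192.168.62.128/28 (7 hosts, 14 usable)


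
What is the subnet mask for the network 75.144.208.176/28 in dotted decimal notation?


/28 means 28 network bits, 4 host bits
Binary: 11111111111111111111111111110000
Mask: 255.255.255.240


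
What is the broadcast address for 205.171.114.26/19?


Network: 205.171.96.0/19
Host bits = 13
Set all host bits to 1:
Broadcast: 205.171.127.255


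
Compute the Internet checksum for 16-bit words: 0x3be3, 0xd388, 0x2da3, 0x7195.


Sum all words (with carry folding):
+ 0x3be3 = 0x3be3
+ 0xd388 = 0x0f6c
+ 0x2da3 = 0x3d0f
+ 0x7195 = 0xaea4
One's complement: ~0xaea4
Checksum = 0x515b


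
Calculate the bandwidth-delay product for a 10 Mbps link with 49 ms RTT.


BDP = bandwidth * RTT
= 10 Mbps * 49 ms
= 10 * 1e6 * 49 / 1000 bits
= 490000 bits
= 61250 bytes
= 59.8145 KB
BDP = 490000 bits (61250 bytes)


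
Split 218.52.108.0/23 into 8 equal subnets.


New prefix = 23 + 3 = 26
Each subnet has 64 addresses
  218.52.108.0/26
  218.52.108.64/26
  218.52.108.128/26
  218.52.108.192/26
  218.52.109.0/26
  218.52.109.64/26
  218.52.109.128/26
  218.52.109.192/26
Subnets: 218.52.108.0/26, 218.52.108.64/26, 218.52.108.128/26, 218.52.108.192/26, 218.52.109.0/26, 218.52.109.64/26, 218.52.109.128/26, 218.52.109.192/26


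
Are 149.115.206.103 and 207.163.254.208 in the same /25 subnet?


Mask: 255.255.255.128
149.115.206.103 AND mask = 149.115.206.0
207.163.254.208 AND mask = 207.163.254.128
No, different subnets (149.115.206.0 vs 207.163.254.128)


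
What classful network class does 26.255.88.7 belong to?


First octet: 26
Binary: 00011010
0xxxxxxx -> Class A (1-126)
Class A, default mask 255.0.0.0 (/8)


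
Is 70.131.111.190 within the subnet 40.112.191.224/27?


Subnet network: 40.112.191.224
Test IP AND mask: 70.131.111.160
No, 70.131.111.190 is not in 40.112.191.224/27


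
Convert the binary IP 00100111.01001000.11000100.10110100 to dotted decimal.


00100111 = 39
01001000 = 72
11000100 = 196
10110100 = 180
IP: 39.72.196.180


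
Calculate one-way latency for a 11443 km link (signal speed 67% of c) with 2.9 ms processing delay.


Speed = 0.67 * 3e5 km/s = 201000 km/s
Propagation delay = 11443 / 201000 = 0.0569 s = 56.9303 ms
Processing delay = 2.9 ms
Total one-way latency = 59.8303 ms


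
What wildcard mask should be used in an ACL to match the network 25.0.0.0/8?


Subnet mask: 255.0.0.0
Wildcard = 255.255.255.255 - subnet mask
255 - 255 = 0
255 - 0 = 255
255 - 0 = 255
255 - 0 = 255
Wildcard: 0.255.255.255


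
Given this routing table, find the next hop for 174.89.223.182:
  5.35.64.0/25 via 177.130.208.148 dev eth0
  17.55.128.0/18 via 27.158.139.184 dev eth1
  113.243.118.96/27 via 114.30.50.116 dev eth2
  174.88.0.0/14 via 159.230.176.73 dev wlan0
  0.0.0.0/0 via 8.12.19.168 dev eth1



Longest prefix match for 174.89.223.182:
  /25 5.35.64.0: no
  /18 17.55.128.0: no
  /27 113.243.118.96: no
  /14 174.88.0.0: MATCH
  /0 0.0.0.0: MATCH
Selected: next-hop 159.230.176.73 via wlan0 (matched /14)


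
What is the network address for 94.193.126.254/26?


IP:   01011110.11000001.01111110.11111110
Mask: 11111111.11111111.11111111.11000000
AND operation:
Net:  01011110.11000001.01111110.11000000
Network: 94.193.126.192/26


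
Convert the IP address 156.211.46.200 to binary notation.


156 = 10011100
211 = 11010011
46 = 00101110
200 = 11001000
Binary: 10011100.11010011.00101110.11001000


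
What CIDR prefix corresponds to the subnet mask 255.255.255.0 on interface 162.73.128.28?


Binary: 11111111.11111111.11111111.00000000
Count leading 1s
Prefix: /24


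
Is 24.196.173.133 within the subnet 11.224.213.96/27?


Subnet network: 11.224.213.96
Test IP AND mask: 24.196.173.128
No, 24.196.173.133 is not in 11.224.213.96/27


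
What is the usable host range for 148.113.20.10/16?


Network: 148.113.0.0
Broadcast: 148.113.255.255
First usable = network + 1
Last usable = broadcast - 1
Range: 148.113.0.1 to 148.113.255.254


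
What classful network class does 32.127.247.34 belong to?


First octet: 32
Binary: 00100000
0xxxxxxx -> Class A (1-126)
Class A, default mask 255.0.0.0 (/8)


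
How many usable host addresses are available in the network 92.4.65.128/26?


Host bits = 32 - 26 = 6
Total addresses = 2^6 = 64
Usable = total - 2 (network and broadcast)
Usable hosts: 62


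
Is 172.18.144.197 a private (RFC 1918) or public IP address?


RFC 1918 private ranges:
  10.0.0.0/8 (10.0.0.0 - 10.255.255.255)
  172.16.0.0/12 (172.16.0.0 - 172.31.255.255)
  192.168.0.0/16 (192.168.0.0 - 192.168.255.255)
Private (in 172.16.0.0/12)


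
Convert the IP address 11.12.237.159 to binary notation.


11 = 00001011
12 = 00001100
237 = 11101101
159 = 10011111
Binary: 00001011.00001100.11101101.10011111


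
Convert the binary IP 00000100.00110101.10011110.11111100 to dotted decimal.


00000100 = 4
00110101 = 53
10011110 = 158
11111100 = 252
IP: 4.53.158.252


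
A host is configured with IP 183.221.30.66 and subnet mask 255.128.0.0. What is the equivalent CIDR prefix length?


Binary: 11111111.10000000.00000000.00000000
Count leading 1s
Prefix: /9


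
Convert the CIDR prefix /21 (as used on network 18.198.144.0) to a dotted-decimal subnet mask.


/21 means 21 network bits, 11 host bits
Binary: 11111111111111111111100000000000
Mask: 255.255.248.0


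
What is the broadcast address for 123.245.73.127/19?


Network: 123.245.64.0/19
Host bits = 13
Set all host bits to 1:
Broadcast: 123.245.95.255


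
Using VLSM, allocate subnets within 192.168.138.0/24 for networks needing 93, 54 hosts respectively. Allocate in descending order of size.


93 hosts -> /25 (126 usable): 192.168.138.0/25
54 hosts -> /26 (62 usable): 192.168.138.128/26
Allocation: 192.168.138.0/25 (93 hosts, 126 usable); 192.168.138.128/26 (54 hosts, 62 usable)


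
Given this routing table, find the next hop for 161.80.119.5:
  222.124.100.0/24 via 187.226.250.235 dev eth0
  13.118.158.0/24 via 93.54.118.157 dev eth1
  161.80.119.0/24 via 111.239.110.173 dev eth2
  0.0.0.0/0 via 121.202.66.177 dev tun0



Longest prefix match for 161.80.119.5:
  /24 222.124.100.0: no
  /24 13.118.158.0: no
  /24 161.80.119.0: MATCH
  /0 0.0.0.0: MATCH
Selected: next-hop 111.239.110.173 via eth2 (matched /24)


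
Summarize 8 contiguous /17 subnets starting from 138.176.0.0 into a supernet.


Original prefix: /17
Number of subnets: 8 = 2^3
New prefix = 17 - 3 = 14
Supernet: 138.176.0.0/14


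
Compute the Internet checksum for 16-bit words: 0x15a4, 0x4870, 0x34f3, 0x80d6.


Sum all words (with carry folding):
+ 0x15a4 = 0x15a4
+ 0x4870 = 0x5e14
+ 0x34f3 = 0x9307
+ 0x80d6 = 0x13de
One's complement: ~0x13de
Checksum = 0xec21


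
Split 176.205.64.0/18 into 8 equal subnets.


New prefix = 18 + 3 = 21
Each subnet has 2048 addresses
  176.205.64.0/21
  176.205.72.0/21
  176.205.80.0/21
  176.205.88.0/21
  176.205.96.0/21
  176.205.104.0/21
  176.205.112.0/21
  176.205.120.0/21
Subnets: 176.205.64.0/21, 176.205.72.0/21, 176.205.80.0/21, 176.205.88.0/21, 176.205.96.0/21, 176.205.104.0/21, 176.205.112.0/21, 176.205.120.0/21


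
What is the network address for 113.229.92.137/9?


IP:   01110001.11100101.01011100.10001001
Mask: 11111111.10000000.00000000.00000000
AND operation:
Net:  01110001.10000000.00000000.00000000
Network: 113.128.0.0/9


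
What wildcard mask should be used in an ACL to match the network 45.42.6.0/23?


Subnet mask: 255.255.254.0
Wildcard = 255.255.255.255 - subnet mask
255 - 255 = 0
255 - 255 = 0
255 - 254 = 1
255 - 0 = 255
Wildcard: 0.0.1.255


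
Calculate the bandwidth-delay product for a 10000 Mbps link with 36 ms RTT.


BDP = bandwidth * RTT
= 10000 Mbps * 36 ms
= 10000 * 1e6 * 36 / 1000 bits
= 360000000 bits
= 45000000 bytes
= 43945.3125 KB
BDP = 360000000 bits (45000000 bytes)


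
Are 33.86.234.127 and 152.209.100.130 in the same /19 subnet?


Mask: 255.255.224.0
33.86.234.127 AND mask = 33.86.224.0
152.209.100.130 AND mask = 152.209.96.0
No, different subnets (33.86.224.0 vs 152.209.96.0)


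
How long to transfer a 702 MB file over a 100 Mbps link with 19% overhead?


Effective throughput = 100 * (1 - 19/100) = 81 Mbps
File size in Mb = 702 * 8 = 5616 Mb
Time = 5616 / 81
Time = 69.3333 seconds


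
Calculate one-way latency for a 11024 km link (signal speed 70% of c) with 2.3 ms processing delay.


Speed = 0.7 * 3e5 km/s = 210000 km/s
Propagation delay = 11024 / 210000 = 0.0525 s = 52.4952 ms
Processing delay = 2.3 ms
Total one-way latency = 54.7952 ms


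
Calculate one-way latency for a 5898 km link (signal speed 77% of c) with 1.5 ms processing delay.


Speed = 0.77 * 3e5 km/s = 231000 km/s
Propagation delay = 5898 / 231000 = 0.0255 s = 25.5325 ms
Processing delay = 1.5 ms
Total one-way latency = 27.0325 ms


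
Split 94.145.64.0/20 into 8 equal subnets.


New prefix = 20 + 3 = 23
Each subnet has 512 addresses
  94.145.64.0/23
  94.145.66.0/23
  94.145.68.0/23
  94.145.70.0/23
  94.145.72.0/23
  94.145.74.0/23
  94.145.76.0/23
  94.145.78.0/23
Subnets: 94.145.64.0/23, 94.145.66.0/23, 94.145.68.0/23, 94.145.70.0/23, 94.145.72.0/23, 94.145.74.0/23, 94.145.76.0/23, 94.145.78.0/23


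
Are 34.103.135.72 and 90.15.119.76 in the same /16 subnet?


Mask: 255.255.0.0
34.103.135.72 AND mask = 34.103.0.0
90.15.119.76 AND mask = 90.15.0.0
No, different subnets (34.103.0.0 vs 90.15.0.0)


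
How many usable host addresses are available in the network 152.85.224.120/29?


Host bits = 32 - 29 = 3
Total addresses = 2^3 = 8
Usable = total - 2 (network and broadcast)
Usable hosts: 6


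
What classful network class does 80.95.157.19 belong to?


First octet: 80
Binary: 01010000
0xxxxxxx -> Class A (1-126)
Class A, default mask 255.0.0.0 (/8)


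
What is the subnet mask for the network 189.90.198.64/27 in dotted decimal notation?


/27 means 27 network bits, 5 host bits
Binary: 11111111111111111111111111100000
Mask: 255.255.255.224


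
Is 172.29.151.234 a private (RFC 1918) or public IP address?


RFC 1918 private ranges:
  10.0.0.0/8 (10.0.0.0 - 10.255.255.255)
  172.16.0.0/12 (172.16.0.0 - 172.31.255.255)
  192.168.0.0/16 (192.168.0.0 - 192.168.255.255)
Private (in 172.16.0.0/12)


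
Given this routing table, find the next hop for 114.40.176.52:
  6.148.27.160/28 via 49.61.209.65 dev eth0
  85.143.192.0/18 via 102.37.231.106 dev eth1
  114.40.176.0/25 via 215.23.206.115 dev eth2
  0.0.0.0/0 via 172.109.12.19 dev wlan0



Longest prefix match for 114.40.176.52:
  /28 6.148.27.160: no
  /18 85.143.192.0: no
  /25 114.40.176.0: MATCH
  /0 0.0.0.0: MATCH
Selected: next-hop 215.23.206.115 via eth2 (matched /25)


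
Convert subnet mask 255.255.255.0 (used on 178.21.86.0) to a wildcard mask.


Subnet mask: 255.255.255.0
Wildcard = 255.255.255.255 - subnet mask
255 - 255 = 0
255 - 255 = 0
255 - 255 = 0
255 - 0 = 255
Wildcard: 0.0.0.255


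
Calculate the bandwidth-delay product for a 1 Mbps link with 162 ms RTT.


BDP = bandwidth * RTT
= 1 Mbps * 162 ms
= 1 * 1e6 * 162 / 1000 bits
= 162000 bits
= 20250 bytes
= 19.7754 KB
BDP = 162000 bits (20250 bytes)


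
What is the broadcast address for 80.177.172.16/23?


Network: 80.177.172.0/23
Host bits = 9
Set all host bits to 1:
Broadcast: 80.177.173.255


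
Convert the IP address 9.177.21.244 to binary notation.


9 = 00001001
177 = 10110001
21 = 00010101
244 = 11110100
Binary: 00001001.10110001.00010101.11110100


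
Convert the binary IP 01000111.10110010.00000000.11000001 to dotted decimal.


01000111 = 71
10110010 = 178
00000000 = 0
11000001 = 193
IP: 71.178.0.193


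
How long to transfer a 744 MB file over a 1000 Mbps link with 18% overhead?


Effective throughput = 1000 * (1 - 18/100) = 820.0 Mbps
File size in Mb = 744 * 8 = 5952 Mb
Time = 5952 / 820.0
Time = 7.2585 seconds


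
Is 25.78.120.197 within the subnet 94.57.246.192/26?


Subnet network: 94.57.246.192
Test IP AND mask: 25.78.120.192
No, 25.78.120.197 is not in 94.57.246.192/26


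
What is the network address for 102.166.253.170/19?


IP:   01100110.10100110.11111101.10101010
Mask: 11111111.11111111.11100000.00000000
AND operation:
Net:  01100110.10100110.11100000.00000000
Network: 102.166.224.0/19


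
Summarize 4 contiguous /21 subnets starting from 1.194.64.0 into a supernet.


Original prefix: /21
Number of subnets: 4 = 2^2
New prefix = 21 - 2 = 19
Supernet: 1.194.64.0/19


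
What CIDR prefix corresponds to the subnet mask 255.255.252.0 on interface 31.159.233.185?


Binary: 11111111.11111111.11111100.00000000
Count leading 1s
Prefix: /22


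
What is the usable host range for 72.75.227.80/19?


Network: 72.75.224.0
Broadcast: 72.75.255.255
First usable = network + 1
Last usable = broadcast - 1
Range: 72.75.224.1 to 72.75.255.254


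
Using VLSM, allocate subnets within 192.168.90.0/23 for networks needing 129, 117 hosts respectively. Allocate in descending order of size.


129 hosts -> /24 (254 usable): 192.168.90.0/24
117 hosts -> /25 (126 usable): 192.168.91.0/25
Allocation: 192.168.90.0/24 (129 hosts, 254 usable); 192.168.91.0/25 (117 hosts, 126 usable)


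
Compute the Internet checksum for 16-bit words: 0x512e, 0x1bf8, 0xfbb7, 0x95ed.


Sum all words (with carry folding):
+ 0x512e = 0x512e
+ 0x1bf8 = 0x6d26
+ 0xfbb7 = 0x68de
+ 0x95ed = 0xfecb
One's complement: ~0xfecb
Checksum = 0x0134


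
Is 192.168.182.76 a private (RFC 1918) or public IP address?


RFC 1918 private ranges:
  10.0.0.0/8 (10.0.0.0 - 10.255.255.255)
  172.16.0.0/12 (172.16.0.0 - 172.31.255.255)
  192.168.0.0/16 (192.168.0.0 - 192.168.255.255)
Private (in 192.168.0.0/16)


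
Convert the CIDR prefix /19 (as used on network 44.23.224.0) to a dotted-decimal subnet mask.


/19 means 19 network bits, 13 host bits
Binary: 11111111111111111110000000000000
Mask: 255.255.224.0


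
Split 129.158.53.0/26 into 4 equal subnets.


New prefix = 26 + 2 = 28
Each subnet has 16 addresses
  129.158.53.0/28
  129.158.53.16/28
  129.158.53.32/28
  129.158.53.48/28
Subnets: 129.158.53.0/28, 129.158.53.16/28, 129.158.53.32/28, 129.158.53.48/28


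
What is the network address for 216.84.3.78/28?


IP:   11011000.01010100.00000011.01001110
Mask: 11111111.11111111.11111111.11110000
AND operation:
Net:  11011000.01010100.00000011.01000000
Network: 216.84.3.64/28


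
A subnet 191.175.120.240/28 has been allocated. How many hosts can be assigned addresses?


Host bits = 32 - 28 = 4
Total addresses = 2^4 = 16
Usable = total - 2 (network and broadcast)
Usable hosts: 14


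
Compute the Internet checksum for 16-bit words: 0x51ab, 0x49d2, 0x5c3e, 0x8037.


Sum all words (with carry folding):
+ 0x51ab = 0x51ab
+ 0x49d2 = 0x9b7d
+ 0x5c3e = 0xf7bb
+ 0x8037 = 0x77f3
One's complement: ~0x77f3
Checksum = 0x880c


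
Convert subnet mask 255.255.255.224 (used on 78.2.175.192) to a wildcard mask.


Subnet mask: 255.255.255.224
Wildcard = 255.255.255.255 - subnet mask
255 - 255 = 0
255 - 255 = 0
255 - 255 = 0
255 - 224 = 31
Wildcard: 0.0.0.31


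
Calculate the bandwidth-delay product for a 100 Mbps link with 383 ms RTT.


BDP = bandwidth * RTT
= 100 Mbps * 383 ms
= 100 * 1e6 * 383 / 1000 bits
= 38300000 bits
= 4787500 bytes
= 4675.293 KB
BDP = 38300000 bits (4787500 bytes)


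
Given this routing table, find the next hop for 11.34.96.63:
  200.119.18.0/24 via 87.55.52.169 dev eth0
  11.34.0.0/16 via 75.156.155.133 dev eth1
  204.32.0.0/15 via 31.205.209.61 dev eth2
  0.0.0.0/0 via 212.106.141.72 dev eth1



Longest prefix match for 11.34.96.63:
  /24 200.119.18.0: no
  /16 11.34.0.0: MATCH
  /15 204.32.0.0: no
  /0 0.0.0.0: MATCH
Selected: next-hop 75.156.155.133 via eth1 (matched /16)


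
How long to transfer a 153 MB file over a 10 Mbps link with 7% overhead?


Effective throughput = 10 * (1 - 7/100) = 9.3 Mbps
File size in Mb = 153 * 8 = 1224 Mb
Time = 1224 / 9.3
Time = 131.6129 seconds


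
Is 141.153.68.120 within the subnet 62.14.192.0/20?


Subnet network: 62.14.192.0
Test IP AND mask: 141.153.64.0
No, 141.153.68.120 is not in 62.14.192.0/20


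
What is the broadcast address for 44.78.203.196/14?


Network: 44.76.0.0/14
Host bits = 18
Set all host bits to 1:
Broadcast: 44.79.255.255


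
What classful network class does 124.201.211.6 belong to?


First octet: 124
Binary: 01111100
0xxxxxxx -> Class A (1-126)
Class A, default mask 255.0.0.0 (/8)


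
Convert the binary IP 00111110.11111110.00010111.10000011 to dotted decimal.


00111110 = 62
11111110 = 254
00010111 = 23
10000011 = 131
IP: 62.254.23.131


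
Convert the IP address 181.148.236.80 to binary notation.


181 = 10110101
148 = 10010100
236 = 11101100
80 = 01010000
Binary: 10110101.10010100.11101100.01010000


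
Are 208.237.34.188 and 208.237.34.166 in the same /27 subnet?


Mask: 255.255.255.224
208.237.34.188 AND mask = 208.237.34.160
208.237.34.166 AND mask = 208.237.34.160
Yes, same subnet (208.237.34.160)


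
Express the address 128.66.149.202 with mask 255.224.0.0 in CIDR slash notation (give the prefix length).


Binary: 11111111.11100000.00000000.00000000
Count leading 1s
Prefix: /11


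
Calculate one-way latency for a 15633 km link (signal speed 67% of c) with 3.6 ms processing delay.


Speed = 0.67 * 3e5 km/s = 201000 km/s
Propagation delay = 15633 / 201000 = 0.0778 s = 77.7761 ms
Processing delay = 3.6 ms
Total one-way latency = 81.3761 ms


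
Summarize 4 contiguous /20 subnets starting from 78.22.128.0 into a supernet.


Original prefix: /20
Number of subnets: 4 = 2^2
New prefix = 20 - 2 = 18
Supernet: 78.22.128.0/18


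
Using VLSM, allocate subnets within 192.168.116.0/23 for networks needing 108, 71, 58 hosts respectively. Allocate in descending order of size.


108 hosts -> /25 (126 usable): 192.168.116.0/25
71 hosts -> /25 (126 usable): 192.168.116.128/25
58 hosts -> /26 (62 usable): 192.168.117.0/26
Allocation: 192.168.116.0/25 (108 hosts, 126 usable); 192.168.116.128/25 (71 hosts, 126 usable); 192.168.117.0/26 (58 hosts, 62 usable)


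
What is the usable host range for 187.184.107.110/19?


Network: 187.184.96.0
Broadcast: 187.184.127.255
First usable = network + 1
Last usable = broadcast - 1
Range: 187.184.96.1 to 187.184.127.254


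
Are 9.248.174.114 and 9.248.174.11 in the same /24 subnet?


Mask: 255.255.255.0
9.248.174.114 AND mask = 9.248.174.0
9.248.174.11 AND mask = 9.248.174.0
Yes, same subnet (9.248.174.0)


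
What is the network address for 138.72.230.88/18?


IP:   10001010.01001000.11100110.01011000
Mask: 11111111.11111111.11000000.00000000
AND operation:
Net:  10001010.01001000.11000000.00000000
Network: 138.72.192.0/18


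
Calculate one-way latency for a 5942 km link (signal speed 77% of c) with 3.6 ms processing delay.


Speed = 0.77 * 3e5 km/s = 231000 km/s
Propagation delay = 5942 / 231000 = 0.0257 s = 25.7229 ms
Processing delay = 3.6 ms
Total one-way latency = 29.3229 ms


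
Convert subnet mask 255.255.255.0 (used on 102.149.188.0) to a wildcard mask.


Subnet mask: 255.255.255.0
Wildcard = 255.255.255.255 - subnet mask
255 - 255 = 0
255 - 255 = 0
255 - 255 = 0
255 - 0 = 255
Wildcard: 0.0.0.255


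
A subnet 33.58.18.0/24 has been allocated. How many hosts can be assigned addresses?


Host bits = 32 - 24 = 8
Total addresses = 2^8 = 256
Usable = total - 2 (network and broadcast)
Usable hosts: 254


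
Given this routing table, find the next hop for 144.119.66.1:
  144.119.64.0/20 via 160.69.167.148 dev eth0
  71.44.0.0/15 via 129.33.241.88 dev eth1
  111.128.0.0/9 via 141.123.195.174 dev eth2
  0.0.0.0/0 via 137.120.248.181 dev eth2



Longest prefix match for 144.119.66.1:
  /20 144.119.64.0: MATCH
  /15 71.44.0.0: no
  /9 111.128.0.0: no
  /0 0.0.0.0: MATCH
Selected: next-hop 160.69.167.148 via eth0 (matched /20)


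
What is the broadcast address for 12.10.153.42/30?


Network: 12.10.153.40/30
Host bits = 2
Set all host bits to 1:
Broadcast: 12.10.153.43


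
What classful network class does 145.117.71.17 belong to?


First octet: 145
Binary: 10010001
10xxxxxx -> Class B (128-191)
Class B, default mask 255.255.0.0 (/16)


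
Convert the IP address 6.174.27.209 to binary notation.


6 = 00000110
174 = 10101110
27 = 00011011
209 = 11010001
Binary: 00000110.10101110.00011011.11010001


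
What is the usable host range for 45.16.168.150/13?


Network: 45.16.0.0
Broadcast: 45.23.255.255
First usable = network + 1
Last usable = broadcast - 1
Range: 45.16.0.1 to 45.23.255.254


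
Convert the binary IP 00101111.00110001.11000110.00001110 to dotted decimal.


00101111 = 47
00110001 = 49
11000110 = 198
00001110 = 14
IP: 47.49.198.14


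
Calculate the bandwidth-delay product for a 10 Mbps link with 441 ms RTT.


BDP = bandwidth * RTT
= 10 Mbps * 441 ms
= 10 * 1e6 * 441 / 1000 bits
= 4410000 bits
= 551250 bytes
= 538.3301 KB
BDP = 4410000 bits (551250 bytes)


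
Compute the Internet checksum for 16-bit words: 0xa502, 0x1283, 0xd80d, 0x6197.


Sum all words (with carry folding):
+ 0xa502 = 0xa502
+ 0x1283 = 0xb785
+ 0xd80d = 0x8f93
+ 0x6197 = 0xf12a
One's complement: ~0xf12a
Checksum = 0x0ed5


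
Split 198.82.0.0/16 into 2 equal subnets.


New prefix = 16 + 1 = 17
Each subnet has 32768 addresses
  198.82.0.0/17
  198.82.128.0/17
Subnets: 198.82.0.0/17, 198.82.128.0/17


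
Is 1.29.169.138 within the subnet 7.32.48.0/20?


Subnet network: 7.32.48.0
Test IP AND mask: 1.29.160.0
No, 1.29.169.138 is not in 7.32.48.0/20


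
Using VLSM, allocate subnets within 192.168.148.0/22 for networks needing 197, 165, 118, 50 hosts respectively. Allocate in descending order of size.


197 hosts -> /24 (254 usable): 192.168.148.0/24
165 hosts -> /24 (254 usable): 192.168.149.0/24
118 hosts -> /25 (126 usable): 192.168.150.0/25
50 hosts -> /26 (62 usable): 192.168.150.128/26
Allocation: 192.168.148.0/24 (197 hosts, 254 usable); 192.168.149.0/24 (165 hosts, 254 usable); 192.168.150.0/25 (118 hosts, 126 usable); 192.168.150.128/26 (50 hosts, 62 usable)


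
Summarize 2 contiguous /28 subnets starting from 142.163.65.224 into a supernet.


Original prefix: /28
Number of subnets: 2 = 2^1
New prefix = 28 - 1 = 27
Supernet: 142.163.65.224/27


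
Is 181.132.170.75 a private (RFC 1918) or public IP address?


RFC 1918 private ranges:
  10.0.0.0/8 (10.0.0.0 - 10.255.255.255)
  172.16.0.0/12 (172.16.0.0 - 172.31.255.255)
  192.168.0.0/16 (192.168.0.0 - 192.168.255.255)
Public (not in any RFC 1918 range)


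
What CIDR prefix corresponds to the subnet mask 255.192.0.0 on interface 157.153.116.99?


Binary: 11111111.11000000.00000000.00000000
Count leading 1s
Prefix: /10


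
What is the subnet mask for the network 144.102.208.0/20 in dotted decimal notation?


/20 means 20 network bits, 12 host bits
Binary: 11111111111111111111000000000000
Mask: 255.255.240.0


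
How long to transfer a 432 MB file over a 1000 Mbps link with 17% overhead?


Effective throughput = 1000 * (1 - 17/100) = 830 Mbps
File size in Mb = 432 * 8 = 3456 Mb
Time = 3456 / 830
Time = 4.1639 seconds


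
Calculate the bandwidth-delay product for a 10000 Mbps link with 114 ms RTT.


BDP = bandwidth * RTT
= 10000 Mbps * 114 ms
= 10000 * 1e6 * 114 / 1000 bits
= 1140000000 bits
= 142500000 bytes
= 139160.1562 KB
BDP = 1140000000 bits (142500000 bytes)


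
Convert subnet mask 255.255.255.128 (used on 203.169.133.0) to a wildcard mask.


Subnet mask: 255.255.255.128
Wildcard = 255.255.255.255 - subnet mask
255 - 255 = 0
255 - 255 = 0
255 - 255 = 0
255 - 128 = 127
Wildcard: 0.0.0.127


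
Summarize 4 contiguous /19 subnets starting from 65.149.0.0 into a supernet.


Original prefix: /19
Number of subnets: 4 = 2^2
New prefix = 19 - 2 = 17
Supernet: 65.149.0.0/17


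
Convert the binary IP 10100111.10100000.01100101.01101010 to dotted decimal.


10100111 = 167
10100000 = 160
01100101 = 101
01101010 = 106
IP: 167.160.101.106


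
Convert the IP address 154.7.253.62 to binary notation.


154 = 10011010
7 = 00000111
253 = 11111101
62 = 00111110
Binary: 10011010.00000111.11111101.00111110


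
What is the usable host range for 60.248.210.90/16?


Network: 60.248.0.0
Broadcast: 60.248.255.255
First usable = network + 1
Last usable = broadcast - 1
Range: 60.248.0.1 to 60.248.255.254


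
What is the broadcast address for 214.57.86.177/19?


Network: 214.57.64.0/19
Host bits = 13
Set all host bits to 1:
Broadcast: 214.57.95.255


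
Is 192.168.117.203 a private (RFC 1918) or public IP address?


RFC 1918 private ranges:
  10.0.0.0/8 (10.0.0.0 - 10.255.255.255)
  172.16.0.0/12 (172.16.0.0 - 172.31.255.255)
  192.168.0.0/16 (192.168.0.0 - 192.168.255.255)
Private (in 192.168.0.0/16)


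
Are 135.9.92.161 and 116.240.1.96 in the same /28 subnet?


Mask: 255.255.255.240
135.9.92.161 AND mask = 135.9.92.160
116.240.1.96 AND mask = 116.240.1.96
No, different subnets (135.9.92.160 vs 116.240.1.96)


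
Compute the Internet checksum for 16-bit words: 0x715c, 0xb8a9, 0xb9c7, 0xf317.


Sum all words (with carry folding):
+ 0x715c = 0x715c
+ 0xb8a9 = 0x2a06
+ 0xb9c7 = 0xe3cd
+ 0xf317 = 0xd6e5
One's complement: ~0xd6e5
Checksum = 0x291a


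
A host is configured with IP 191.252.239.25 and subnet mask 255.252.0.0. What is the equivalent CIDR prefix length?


Binary: 11111111.11111100.00000000.00000000
Count leading 1s
Prefix: /14


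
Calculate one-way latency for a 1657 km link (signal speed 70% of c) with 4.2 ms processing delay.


Speed = 0.7 * 3e5 km/s = 210000 km/s
Propagation delay = 1657 / 210000 = 0.0079 s = 7.8905 ms
Processing delay = 4.2 ms
Total one-way latency = 12.0905 ms


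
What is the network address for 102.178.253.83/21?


IP:   01100110.10110010.11111101.01010011
Mask: 11111111.11111111.11111000.00000000
AND operation:
Net:  01100110.10110010.11111000.00000000
Network: 102.178.248.0/21


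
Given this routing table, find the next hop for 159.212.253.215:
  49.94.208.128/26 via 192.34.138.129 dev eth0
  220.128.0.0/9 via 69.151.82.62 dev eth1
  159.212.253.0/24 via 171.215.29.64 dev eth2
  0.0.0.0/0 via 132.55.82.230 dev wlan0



Longest prefix match for 159.212.253.215:
  /26 49.94.208.128: no
  /9 220.128.0.0: no
  /24 159.212.253.0: MATCH
  /0 0.0.0.0: MATCH
Selected: next-hop 171.215.29.64 via eth2 (matched /24)


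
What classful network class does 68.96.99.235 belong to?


First octet: 68
Binary: 01000100
0xxxxxxx -> Class A (1-126)
Class A, default mask 255.0.0.0 (/8)


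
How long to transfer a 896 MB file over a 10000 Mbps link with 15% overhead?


Effective throughput = 10000 * (1 - 15/100) = 8500 Mbps
File size in Mb = 896 * 8 = 7168 Mb
Time = 7168 / 8500
Time = 0.8433 seconds


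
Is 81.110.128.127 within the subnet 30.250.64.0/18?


Subnet network: 30.250.64.0
Test IP AND mask: 81.110.128.0
No, 81.110.128.127 is not in 30.250.64.0/18


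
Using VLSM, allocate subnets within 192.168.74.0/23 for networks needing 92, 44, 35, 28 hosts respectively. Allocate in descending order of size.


92 hosts -> /25 (126 usable): 192.168.74.0/25
44 hosts -> /26 (62 usable): 192.168.74.128/26
35 hosts -> /26 (62 usable): 192.168.74.192/26
28 hosts -> /27 (30 usable): 192.168.75.0/27
Allocation: 192.168.74.0/25 (92 hosts, 126 usable); 192.168.74.128/26 (44 hosts, 62 usable); 192.168.74.192/26 (35 hosts, 62 usable); 192.168.75.0/27 (28 hosts, 30 usable)


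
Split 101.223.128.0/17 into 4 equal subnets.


New prefix = 17 + 2 = 19
Each subnet has 8192 addresses
  101.223.128.0/19
  101.223.160.0/19
  101.223.192.0/19
  101.223.224.0/19
Subnets: 101.223.128.0/19, 101.223.160.0/19, 101.223.192.0/19, 101.223.224.0/19


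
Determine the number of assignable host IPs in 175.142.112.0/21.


Host bits = 32 - 21 = 11
Total addresses = 2^11 = 2048
Usable = total - 2 (network and broadcast)
Usable hosts: 2046


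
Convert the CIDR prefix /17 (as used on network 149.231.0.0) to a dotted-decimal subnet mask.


/17 means 17 network bits, 15 host bits
Binary: 11111111111111111000000000000000
Mask: 255.255.128.0


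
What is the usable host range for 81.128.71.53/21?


Network: 81.128.64.0
Broadcast: 81.128.71.255
First usable = network + 1
Last usable = broadcast - 1
Range: 81.128.64.1 to 81.128.71.254


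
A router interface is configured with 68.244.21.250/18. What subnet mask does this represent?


/18 means 18 network bits, 14 host bits
Binary: 11111111111111111100000000000000
Mask: 255.255.192.0


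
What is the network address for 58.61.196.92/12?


IP:   00111010.00111101.11000100.01011100
Mask: 11111111.11110000.00000000.00000000
AND operation:
Net:  00111010.00110000.00000000.00000000
Network: 58.48.0.0/12


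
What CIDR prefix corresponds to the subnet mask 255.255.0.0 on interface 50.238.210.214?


Binary: 11111111.11111111.00000000.00000000
Count leading 1s
Prefix: /16


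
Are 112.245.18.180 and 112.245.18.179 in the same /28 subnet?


Mask: 255.255.255.240
112.245.18.180 AND mask = 112.245.18.176
112.245.18.179 AND mask = 112.245.18.176
Yes, same subnet (112.245.18.176)


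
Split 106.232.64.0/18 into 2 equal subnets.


New prefix = 18 + 1 = 19
Each subnet has 8192 addresses
  106.232.64.0/19
  106.232.96.0/19
Subnets: 106.232.64.0/19, 106.232.96.0/19


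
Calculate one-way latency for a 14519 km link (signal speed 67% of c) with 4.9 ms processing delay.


Speed = 0.67 * 3e5 km/s = 201000 km/s
Propagation delay = 14519 / 201000 = 0.0722 s = 72.2338 ms
Processing delay = 4.9 ms
Total one-way latency = 77.1338 ms


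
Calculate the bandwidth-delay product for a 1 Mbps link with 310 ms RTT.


BDP = bandwidth * RTT
= 1 Mbps * 310 ms
= 1 * 1e6 * 310 / 1000 bits
= 310000 bits
= 38750 bytes
= 37.8418 KB
BDP = 310000 bits (38750 bytes)


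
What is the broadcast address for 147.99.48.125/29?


Network: 147.99.48.120/29
Host bits = 3
Set all host bits to 1:
Broadcast: 147.99.48.127


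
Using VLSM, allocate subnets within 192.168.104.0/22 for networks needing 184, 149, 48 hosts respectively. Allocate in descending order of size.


184 hosts -> /24 (254 usable): 192.168.104.0/24
149 hosts -> /24 (254 usable): 192.168.105.0/24
48 hosts -> /26 (62 usable): 192.168.106.0/26
Allocation: 192.168.104.0/24 (184 hosts, 254 usable); 192.168.105.0/24 (149 hosts, 254 usable); 192.168.106.0/26 (48 hosts, 62 usable)
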